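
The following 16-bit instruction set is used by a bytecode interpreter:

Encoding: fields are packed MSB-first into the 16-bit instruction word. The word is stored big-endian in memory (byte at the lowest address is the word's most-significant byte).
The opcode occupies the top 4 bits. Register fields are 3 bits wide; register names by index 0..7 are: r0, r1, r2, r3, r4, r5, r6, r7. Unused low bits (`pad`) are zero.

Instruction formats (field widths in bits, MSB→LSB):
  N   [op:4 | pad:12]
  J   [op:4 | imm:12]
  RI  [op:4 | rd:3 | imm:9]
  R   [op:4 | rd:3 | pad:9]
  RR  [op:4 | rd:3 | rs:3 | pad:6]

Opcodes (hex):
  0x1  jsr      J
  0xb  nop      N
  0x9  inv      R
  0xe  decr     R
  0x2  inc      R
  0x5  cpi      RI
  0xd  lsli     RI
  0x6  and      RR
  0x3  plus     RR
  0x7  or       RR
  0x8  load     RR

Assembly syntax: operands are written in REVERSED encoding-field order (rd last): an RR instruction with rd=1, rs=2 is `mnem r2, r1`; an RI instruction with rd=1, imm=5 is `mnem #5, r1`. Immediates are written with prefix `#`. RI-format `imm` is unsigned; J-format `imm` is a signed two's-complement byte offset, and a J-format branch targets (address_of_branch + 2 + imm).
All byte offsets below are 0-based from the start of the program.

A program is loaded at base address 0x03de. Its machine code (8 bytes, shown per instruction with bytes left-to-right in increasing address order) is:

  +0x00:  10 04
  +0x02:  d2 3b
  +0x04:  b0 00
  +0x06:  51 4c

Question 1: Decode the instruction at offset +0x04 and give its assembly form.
nop

[04] b0 00 → 0xb000
  op=0xb000>>12=0xb ⇒ nop (N)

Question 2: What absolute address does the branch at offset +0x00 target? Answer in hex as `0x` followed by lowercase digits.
+0x00: 10 04 ⇒ word 0x1004 (big)
  top 4b → 0x1 → jsr [J]
  [11:0] imm=4 = #4
  target = base 0x03de + off 0x00 + 2 + imm 4 = 0x03e4

0x03e4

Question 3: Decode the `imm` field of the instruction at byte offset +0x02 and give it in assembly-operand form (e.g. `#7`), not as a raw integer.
@+02  big-endian(d2 3b) = 0xd23b
  opcode bits[15:12]=0xd: lsli/RI
  rd@[11:9]=0x1 ⇒ r1
  imm@[8:0]=0x3b ⇒ #59

#59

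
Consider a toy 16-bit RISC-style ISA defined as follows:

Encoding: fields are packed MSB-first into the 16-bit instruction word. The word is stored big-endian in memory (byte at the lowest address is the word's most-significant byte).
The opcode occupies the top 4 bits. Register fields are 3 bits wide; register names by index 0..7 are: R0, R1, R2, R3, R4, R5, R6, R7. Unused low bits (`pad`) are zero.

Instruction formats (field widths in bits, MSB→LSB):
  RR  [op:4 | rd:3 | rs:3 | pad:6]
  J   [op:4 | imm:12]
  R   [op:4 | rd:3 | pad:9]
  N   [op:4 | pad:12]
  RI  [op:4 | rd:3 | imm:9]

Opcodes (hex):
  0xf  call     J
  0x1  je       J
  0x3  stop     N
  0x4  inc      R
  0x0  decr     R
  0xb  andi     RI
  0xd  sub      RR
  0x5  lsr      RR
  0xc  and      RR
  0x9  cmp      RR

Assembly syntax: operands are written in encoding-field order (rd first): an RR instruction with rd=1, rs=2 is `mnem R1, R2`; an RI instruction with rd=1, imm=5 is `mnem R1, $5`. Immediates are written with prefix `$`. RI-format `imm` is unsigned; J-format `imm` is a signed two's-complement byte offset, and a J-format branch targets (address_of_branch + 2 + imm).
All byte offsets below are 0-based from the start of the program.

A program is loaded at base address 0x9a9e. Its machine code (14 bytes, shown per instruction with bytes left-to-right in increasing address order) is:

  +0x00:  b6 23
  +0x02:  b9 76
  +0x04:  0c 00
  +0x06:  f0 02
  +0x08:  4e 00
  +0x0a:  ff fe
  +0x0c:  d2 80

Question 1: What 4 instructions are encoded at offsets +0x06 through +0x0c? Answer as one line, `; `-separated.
[06] f0 02 → 0xf002
  opcode bits[15:12]=0xf: call/J
  [11:0] imm=2 = $2
[08] 4e 00 → 0x4e00
  opcode bits[15:12]=0x4: inc/R
  [11:9] rd=7 = R7
[0a] ff fe → 0xfffe
  opcode bits[15:12]=0xf: call/J
  [11:0] imm=4094 (s12→-2) = $-2
[0c] d2 80 → 0xd280
  opcode bits[15:12]=0xd: sub/RR
  [11:9] rd=1 = R1
  [8:6] rs=2 = R2

call $2; inc R7; call $-2; sub R1, R2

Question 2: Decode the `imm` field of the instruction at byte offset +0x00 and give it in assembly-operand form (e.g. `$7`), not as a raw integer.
@+00  big-endian(b6 23) = 0xb623
  opcode bits[15:12]=0xb: andi/RI
  rd: (w>>9)&0x7=0x3 → R3
  imm: (w>>0)&0x1ff=0x23 → $35

$35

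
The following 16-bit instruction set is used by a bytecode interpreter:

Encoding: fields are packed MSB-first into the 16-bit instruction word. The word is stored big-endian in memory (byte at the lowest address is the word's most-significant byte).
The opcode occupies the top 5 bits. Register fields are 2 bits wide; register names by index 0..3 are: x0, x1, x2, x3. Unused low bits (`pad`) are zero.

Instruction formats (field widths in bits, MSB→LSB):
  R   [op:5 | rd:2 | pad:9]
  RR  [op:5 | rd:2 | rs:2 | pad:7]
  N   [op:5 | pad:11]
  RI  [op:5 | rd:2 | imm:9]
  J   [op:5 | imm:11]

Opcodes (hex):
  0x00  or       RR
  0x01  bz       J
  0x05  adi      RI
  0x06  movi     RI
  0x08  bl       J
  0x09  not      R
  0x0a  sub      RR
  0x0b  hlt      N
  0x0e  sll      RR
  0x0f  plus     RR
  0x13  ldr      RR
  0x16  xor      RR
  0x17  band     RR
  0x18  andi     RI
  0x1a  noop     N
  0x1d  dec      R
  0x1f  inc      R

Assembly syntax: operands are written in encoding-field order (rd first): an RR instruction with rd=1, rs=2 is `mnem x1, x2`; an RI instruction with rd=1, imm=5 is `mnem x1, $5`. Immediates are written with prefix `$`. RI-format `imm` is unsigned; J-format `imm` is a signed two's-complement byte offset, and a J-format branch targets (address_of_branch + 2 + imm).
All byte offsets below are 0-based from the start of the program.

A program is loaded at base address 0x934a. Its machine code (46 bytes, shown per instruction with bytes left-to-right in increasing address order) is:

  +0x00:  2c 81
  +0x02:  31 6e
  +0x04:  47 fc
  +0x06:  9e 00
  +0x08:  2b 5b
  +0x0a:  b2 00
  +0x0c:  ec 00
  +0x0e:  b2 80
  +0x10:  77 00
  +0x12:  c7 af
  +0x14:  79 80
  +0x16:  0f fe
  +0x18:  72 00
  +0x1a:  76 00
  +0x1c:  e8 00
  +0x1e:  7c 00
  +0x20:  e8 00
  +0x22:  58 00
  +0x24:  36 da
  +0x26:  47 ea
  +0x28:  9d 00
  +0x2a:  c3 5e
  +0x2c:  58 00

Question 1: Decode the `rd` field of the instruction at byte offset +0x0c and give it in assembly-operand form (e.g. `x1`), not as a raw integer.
+0x0c: ec 00 ⇒ word 0xec00 (big)
  opcode bits[15:11]=0x1d: dec/R
  rd@[10:9]=0x2 ⇒ x2

x2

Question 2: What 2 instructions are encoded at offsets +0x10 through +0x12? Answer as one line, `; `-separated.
sll x3, x2; andi x3, $431

@+10  big-endian(77 00) = 0x7700
  op=0x7700>>11=0xe ⇒ sll (RR)
  rd: (w>>9)&0x3=0x3 → x3
  rs: (w>>7)&0x3=0x2 → x2
@+12  big-endian(c7 af) = 0xc7af
  op=0xc7af>>11=0x18 ⇒ andi (RI)
  rd: (w>>9)&0x3=0x3 → x3
  imm: (w>>0)&0x1ff=0x1af → $431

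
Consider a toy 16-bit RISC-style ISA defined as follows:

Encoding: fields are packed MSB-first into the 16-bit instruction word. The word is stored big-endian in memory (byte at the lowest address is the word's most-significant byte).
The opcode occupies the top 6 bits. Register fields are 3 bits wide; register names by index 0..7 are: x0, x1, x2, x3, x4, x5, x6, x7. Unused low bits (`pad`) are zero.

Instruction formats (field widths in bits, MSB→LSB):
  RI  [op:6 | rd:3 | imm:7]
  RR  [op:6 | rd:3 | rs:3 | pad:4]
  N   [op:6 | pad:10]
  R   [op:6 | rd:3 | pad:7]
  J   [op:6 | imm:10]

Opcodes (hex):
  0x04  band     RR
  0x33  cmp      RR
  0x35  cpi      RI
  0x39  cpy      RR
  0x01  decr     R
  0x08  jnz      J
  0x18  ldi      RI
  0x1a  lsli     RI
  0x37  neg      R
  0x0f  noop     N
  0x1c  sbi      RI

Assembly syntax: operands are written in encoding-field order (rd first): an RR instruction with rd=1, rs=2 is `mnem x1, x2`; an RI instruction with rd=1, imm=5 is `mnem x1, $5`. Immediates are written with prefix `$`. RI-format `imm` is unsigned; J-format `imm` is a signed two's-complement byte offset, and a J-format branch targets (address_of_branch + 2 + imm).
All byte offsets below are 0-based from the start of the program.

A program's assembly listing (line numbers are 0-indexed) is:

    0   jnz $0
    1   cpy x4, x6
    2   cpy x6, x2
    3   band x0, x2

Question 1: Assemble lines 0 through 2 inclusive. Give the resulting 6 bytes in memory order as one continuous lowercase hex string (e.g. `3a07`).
0. jnz fields op=0x8:6|imm=0:10 → word 2000h → 20 00
1. cpy fields op=0x39:6|rd=4:3|rs=6:3|pad=0:4 → word e660h → e6 60
2. cpy fields op=0x39:6|rd=6:3|rs=2:3|pad=0:4 → word e720h → e7 20

2000e660e720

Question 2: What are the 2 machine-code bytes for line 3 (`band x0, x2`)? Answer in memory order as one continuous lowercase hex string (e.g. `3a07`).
line 3 (band): pack op=0x4:6|rd=0:3|rs=2:3|pad=0:4 = 0x1020; big→ 10 20

1020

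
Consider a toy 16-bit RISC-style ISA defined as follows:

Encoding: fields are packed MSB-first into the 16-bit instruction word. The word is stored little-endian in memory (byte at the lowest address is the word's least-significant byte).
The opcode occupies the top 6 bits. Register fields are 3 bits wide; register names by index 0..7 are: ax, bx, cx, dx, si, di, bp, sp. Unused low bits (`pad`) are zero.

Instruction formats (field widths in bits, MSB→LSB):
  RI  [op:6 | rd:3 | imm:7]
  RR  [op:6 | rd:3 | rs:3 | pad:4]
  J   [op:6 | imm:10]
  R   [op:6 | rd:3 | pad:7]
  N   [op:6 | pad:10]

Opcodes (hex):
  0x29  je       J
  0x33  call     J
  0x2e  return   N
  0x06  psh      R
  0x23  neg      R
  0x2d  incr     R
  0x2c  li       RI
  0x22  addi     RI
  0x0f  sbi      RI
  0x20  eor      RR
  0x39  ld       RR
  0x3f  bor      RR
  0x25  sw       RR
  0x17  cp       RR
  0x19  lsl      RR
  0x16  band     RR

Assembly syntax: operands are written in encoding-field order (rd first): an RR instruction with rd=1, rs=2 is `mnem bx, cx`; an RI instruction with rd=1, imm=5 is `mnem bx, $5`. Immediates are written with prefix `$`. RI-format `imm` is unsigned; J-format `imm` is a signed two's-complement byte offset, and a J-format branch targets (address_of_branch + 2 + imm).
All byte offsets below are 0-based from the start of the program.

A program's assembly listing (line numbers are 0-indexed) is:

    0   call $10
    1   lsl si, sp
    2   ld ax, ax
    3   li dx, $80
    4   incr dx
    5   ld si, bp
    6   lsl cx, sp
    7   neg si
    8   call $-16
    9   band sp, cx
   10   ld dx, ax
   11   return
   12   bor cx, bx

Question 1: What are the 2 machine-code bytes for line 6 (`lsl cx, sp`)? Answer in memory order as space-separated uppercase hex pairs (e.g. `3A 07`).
70 65

L6: lsl op=0x19:6|rd=2:3|rs=7:3|pad=0:4 ⇒ 0x6570 ⇒ little 70 65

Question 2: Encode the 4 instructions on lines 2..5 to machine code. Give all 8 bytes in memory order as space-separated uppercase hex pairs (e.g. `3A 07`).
00 E4 D0 B1 80 B5 60 E6

line 2 (ld): pack op=0x39:6|rd=0:3|rs=0:3|pad=0:4 = 0xe400; little→ 00 e4
line 3 (li): pack op=0x2c:6|rd=3:3|imm=80:7 = 0xb1d0; little→ d0 b1
line 4 (incr): pack op=0x2d:6|rd=3:3|pad=0:7 = 0xb580; little→ 80 b5
line 5 (ld): pack op=0x39:6|rd=4:3|rs=6:3|pad=0:4 = 0xe660; little→ 60 e6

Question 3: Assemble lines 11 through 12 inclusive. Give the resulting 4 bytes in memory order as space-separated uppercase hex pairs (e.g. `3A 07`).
11. return fields op=0x2e:6|pad=0:10 → word b800h → 00 b8
12. bor fields op=0x3f:6|rd=2:3|rs=1:3|pad=0:4 → word fd10h → 10 fd

00 B8 10 FD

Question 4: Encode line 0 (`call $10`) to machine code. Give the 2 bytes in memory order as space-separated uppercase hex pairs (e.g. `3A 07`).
0. call fields op=0x33:6|imm=10:10 → word cc0ah → 0a cc

0A CC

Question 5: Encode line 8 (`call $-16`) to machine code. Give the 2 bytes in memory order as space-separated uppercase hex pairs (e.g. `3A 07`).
L8: call op=0x33:6|imm=-16:10 ⇒ 0xcff0 ⇒ little f0 cf

F0 CF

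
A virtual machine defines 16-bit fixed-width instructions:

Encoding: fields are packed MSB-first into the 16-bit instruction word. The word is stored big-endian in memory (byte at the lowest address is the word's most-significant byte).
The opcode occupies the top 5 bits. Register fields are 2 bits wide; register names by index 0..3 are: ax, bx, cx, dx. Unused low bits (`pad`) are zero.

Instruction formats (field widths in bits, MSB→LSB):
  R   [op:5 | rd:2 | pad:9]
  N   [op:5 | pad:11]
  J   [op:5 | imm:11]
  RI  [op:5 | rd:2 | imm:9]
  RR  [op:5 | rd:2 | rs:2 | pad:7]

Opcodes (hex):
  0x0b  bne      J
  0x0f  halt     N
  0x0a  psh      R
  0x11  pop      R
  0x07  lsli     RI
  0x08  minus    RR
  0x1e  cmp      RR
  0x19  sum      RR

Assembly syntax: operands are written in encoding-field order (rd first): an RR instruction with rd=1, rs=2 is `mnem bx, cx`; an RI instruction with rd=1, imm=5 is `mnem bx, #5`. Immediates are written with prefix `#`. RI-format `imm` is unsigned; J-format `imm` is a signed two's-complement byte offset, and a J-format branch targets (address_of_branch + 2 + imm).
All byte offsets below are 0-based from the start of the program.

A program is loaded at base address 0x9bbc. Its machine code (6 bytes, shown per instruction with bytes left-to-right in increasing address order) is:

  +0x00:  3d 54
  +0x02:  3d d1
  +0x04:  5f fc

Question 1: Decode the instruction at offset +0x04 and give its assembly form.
off 0x04: read 5f fc as big → 0x5ffc
  top 5b → 0xb → bne [J]
  imm: (w>>0)&0x7ff=0x7fc (s11→-4) → #-4

bne #-4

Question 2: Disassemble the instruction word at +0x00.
@+00  big-endian(3d 54) = 0x3d54
  op=0x3d54>>11=0x7 ⇒ lsli (RI)
  rd: (w>>9)&0x3=0x2 → cx
  imm: (w>>0)&0x1ff=0x154 → #340

lsli cx, #340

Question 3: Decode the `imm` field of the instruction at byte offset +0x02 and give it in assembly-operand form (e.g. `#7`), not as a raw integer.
#465

@+02  big-endian(3d d1) = 0x3dd1
  top 5b → 0x7 → lsli [RI]
  rd: (w>>9)&0x3=0x2 → cx
  imm: (w>>0)&0x1ff=0x1d1 → #465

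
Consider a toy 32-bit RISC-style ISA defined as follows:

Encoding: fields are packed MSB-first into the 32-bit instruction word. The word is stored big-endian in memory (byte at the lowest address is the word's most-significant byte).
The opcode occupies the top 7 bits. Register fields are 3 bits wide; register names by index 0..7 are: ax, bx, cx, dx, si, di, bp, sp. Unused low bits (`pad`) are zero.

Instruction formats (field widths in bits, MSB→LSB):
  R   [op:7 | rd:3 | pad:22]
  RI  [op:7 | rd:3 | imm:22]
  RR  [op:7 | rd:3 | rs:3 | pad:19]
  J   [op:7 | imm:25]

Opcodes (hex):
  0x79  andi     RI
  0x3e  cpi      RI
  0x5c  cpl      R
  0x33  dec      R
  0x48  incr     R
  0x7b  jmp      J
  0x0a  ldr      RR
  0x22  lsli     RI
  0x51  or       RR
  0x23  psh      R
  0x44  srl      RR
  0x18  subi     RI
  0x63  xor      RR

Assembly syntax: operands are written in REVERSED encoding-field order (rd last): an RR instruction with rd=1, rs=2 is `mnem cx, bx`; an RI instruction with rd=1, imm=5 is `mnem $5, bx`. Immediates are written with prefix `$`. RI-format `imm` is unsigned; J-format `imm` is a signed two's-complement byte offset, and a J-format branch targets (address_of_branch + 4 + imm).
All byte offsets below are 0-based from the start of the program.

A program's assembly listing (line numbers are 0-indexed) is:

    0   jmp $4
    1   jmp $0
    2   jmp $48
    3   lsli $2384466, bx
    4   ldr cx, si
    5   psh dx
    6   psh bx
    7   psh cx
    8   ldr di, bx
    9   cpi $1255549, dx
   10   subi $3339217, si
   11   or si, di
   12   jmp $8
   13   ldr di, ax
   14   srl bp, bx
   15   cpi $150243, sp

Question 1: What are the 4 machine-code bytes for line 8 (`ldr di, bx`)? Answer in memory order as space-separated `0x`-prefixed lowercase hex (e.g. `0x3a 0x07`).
0x14 0x68 0x00 0x00

L8: ldr op=0xa:7|rd=1:3|rs=5:3|pad=0:19 ⇒ 0x14680000 ⇒ big 14 68 00 00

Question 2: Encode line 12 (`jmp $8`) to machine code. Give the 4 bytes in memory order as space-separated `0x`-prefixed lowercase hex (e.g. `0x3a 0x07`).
0xf6 0x00 0x00 0x08

12. jmp fields op=0x7b:7|imm=8:25 → word f6000008h → f6 00 00 08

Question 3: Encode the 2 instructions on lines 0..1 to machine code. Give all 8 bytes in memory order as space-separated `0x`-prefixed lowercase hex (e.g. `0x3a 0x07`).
L0: jmp op=0x7b:7|imm=4:25 ⇒ 0xf6000004 ⇒ big f6 00 00 04
L1: jmp op=0x7b:7|imm=0:25 ⇒ 0xf6000000 ⇒ big f6 00 00 00

0xf6 0x00 0x00 0x04 0xf6 0x00 0x00 0x00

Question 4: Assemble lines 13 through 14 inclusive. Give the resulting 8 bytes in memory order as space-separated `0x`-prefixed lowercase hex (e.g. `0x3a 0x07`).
line 13 (ldr): pack op=0xa:7|rd=0:3|rs=5:3|pad=0:19 = 0x14280000; big→ 14 28 00 00
line 14 (srl): pack op=0x44:7|rd=1:3|rs=6:3|pad=0:19 = 0x88700000; big→ 88 70 00 00

0x14 0x28 0x00 0x00 0x88 0x70 0x00 0x00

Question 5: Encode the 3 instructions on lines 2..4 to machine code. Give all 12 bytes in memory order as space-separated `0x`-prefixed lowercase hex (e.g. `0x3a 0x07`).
0xf6 0x00 0x00 0x30 0x44 0x64 0x62 0x52 0x15 0x10 0x00 0x00

line 2 (jmp): pack op=0x7b:7|imm=48:25 = 0xf6000030; big→ f6 00 00 30
line 3 (lsli): pack op=0x22:7|rd=1:3|imm=2384466:22 = 0x44646252; big→ 44 64 62 52
line 4 (ldr): pack op=0xa:7|rd=4:3|rs=2:3|pad=0:19 = 0x15100000; big→ 15 10 00 00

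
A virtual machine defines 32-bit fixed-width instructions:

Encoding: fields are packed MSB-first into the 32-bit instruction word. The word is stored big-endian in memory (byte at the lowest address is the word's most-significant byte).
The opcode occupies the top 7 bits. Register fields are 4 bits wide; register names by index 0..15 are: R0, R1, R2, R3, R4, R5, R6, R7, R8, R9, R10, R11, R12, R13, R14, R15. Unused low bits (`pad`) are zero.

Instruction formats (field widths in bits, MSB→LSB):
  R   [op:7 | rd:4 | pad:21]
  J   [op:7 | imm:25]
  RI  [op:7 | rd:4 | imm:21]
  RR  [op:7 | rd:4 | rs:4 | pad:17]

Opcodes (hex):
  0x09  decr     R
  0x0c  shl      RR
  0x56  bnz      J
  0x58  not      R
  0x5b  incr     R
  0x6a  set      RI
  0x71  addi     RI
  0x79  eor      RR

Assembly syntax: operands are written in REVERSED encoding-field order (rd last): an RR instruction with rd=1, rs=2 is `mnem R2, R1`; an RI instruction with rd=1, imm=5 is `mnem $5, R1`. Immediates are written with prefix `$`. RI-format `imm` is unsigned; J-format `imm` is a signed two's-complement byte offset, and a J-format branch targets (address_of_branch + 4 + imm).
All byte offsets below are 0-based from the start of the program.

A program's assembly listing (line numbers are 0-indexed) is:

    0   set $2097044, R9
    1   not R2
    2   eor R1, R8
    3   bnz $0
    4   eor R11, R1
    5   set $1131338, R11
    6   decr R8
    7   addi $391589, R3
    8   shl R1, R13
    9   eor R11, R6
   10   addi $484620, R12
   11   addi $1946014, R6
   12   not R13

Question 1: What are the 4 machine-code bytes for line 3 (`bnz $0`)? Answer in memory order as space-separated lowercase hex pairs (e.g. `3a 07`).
L3: bnz op=0x56:7|imm=0:25 ⇒ 0xac000000 ⇒ big ac 00 00 00

ac 00 00 00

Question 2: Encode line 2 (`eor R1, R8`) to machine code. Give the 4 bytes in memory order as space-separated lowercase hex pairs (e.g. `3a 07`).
f3 02 00 00

L2: eor op=0x79:7|rd=8:4|rs=1:4|pad=0:17 ⇒ 0xf3020000 ⇒ big f3 02 00 00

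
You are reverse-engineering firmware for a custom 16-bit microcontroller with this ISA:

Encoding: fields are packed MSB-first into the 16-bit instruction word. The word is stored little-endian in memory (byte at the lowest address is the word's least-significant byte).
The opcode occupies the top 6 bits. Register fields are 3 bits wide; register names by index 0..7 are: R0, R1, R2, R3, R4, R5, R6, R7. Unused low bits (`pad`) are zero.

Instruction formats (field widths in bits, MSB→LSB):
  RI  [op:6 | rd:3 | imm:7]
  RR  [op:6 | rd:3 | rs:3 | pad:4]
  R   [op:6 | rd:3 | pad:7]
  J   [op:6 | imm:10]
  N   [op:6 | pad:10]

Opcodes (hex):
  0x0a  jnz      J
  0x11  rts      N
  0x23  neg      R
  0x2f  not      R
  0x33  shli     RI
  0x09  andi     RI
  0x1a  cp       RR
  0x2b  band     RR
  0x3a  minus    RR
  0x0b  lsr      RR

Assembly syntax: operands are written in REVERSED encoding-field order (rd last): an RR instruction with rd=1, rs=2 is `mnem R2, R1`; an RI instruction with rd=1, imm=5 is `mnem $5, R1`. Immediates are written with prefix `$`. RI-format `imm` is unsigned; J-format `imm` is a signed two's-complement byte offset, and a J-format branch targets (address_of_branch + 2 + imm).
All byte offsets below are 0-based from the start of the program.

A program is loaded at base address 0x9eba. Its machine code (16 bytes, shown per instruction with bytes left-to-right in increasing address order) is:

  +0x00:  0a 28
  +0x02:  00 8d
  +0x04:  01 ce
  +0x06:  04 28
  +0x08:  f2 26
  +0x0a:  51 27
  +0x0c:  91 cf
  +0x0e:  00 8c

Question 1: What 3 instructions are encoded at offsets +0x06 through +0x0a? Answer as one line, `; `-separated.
jnz $4; andi $114, R5; andi $81, R6

off 0x06: read 04 28 as little → 0x2804
  op=0x2804>>10=0xa ⇒ jnz (J)
  imm@[9:0]=0x4 ⇒ $4
off 0x08: read f2 26 as little → 0x26f2
  op=0x26f2>>10=0x9 ⇒ andi (RI)
  rd@[9:7]=0x5 ⇒ R5
  imm@[6:0]=0x72 ⇒ $114
off 0x0a: read 51 27 as little → 0x2751
  op=0x2751>>10=0x9 ⇒ andi (RI)
  rd@[9:7]=0x6 ⇒ R6
  imm@[6:0]=0x51 ⇒ $81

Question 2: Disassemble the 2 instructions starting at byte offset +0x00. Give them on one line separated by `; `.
jnz $10; neg R2

[00] 0a 28 → 0x280a
  op=0x280a>>10=0xa ⇒ jnz (J)
  imm: (w>>0)&0x3ff=0xa → $10
[02] 00 8d → 0x8d00
  op=0x8d00>>10=0x23 ⇒ neg (R)
  rd: (w>>7)&0x7=0x2 → R2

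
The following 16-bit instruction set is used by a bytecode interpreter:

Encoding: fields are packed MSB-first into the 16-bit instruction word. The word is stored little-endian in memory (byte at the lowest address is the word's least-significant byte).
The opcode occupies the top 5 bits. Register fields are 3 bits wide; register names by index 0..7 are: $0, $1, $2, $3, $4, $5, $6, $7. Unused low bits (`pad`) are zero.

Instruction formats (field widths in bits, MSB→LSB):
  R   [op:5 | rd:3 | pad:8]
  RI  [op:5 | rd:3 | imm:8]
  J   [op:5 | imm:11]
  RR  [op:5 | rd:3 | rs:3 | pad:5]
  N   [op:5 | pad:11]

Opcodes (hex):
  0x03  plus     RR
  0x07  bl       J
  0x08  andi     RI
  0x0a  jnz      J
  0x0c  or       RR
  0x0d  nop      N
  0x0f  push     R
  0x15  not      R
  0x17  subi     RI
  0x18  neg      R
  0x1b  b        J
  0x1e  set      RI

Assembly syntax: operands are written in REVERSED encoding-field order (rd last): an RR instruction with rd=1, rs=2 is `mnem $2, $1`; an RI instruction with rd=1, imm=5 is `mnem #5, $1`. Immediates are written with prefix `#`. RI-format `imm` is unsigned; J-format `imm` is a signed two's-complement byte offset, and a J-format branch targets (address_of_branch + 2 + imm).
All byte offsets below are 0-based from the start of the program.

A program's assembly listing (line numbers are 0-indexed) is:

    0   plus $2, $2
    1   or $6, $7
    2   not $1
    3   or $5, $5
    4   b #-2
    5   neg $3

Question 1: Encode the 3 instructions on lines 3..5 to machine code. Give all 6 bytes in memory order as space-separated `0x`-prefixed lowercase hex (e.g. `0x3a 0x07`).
line 3 (or): pack op=0xc:5|rd=5:3|rs=5:3|pad=0:5 = 0x65a0; little→ a0 65
line 4 (b): pack op=0x1b:5|imm=-2:11 = 0xdffe; little→ fe df
line 5 (neg): pack op=0x18:5|rd=3:3|pad=0:8 = 0xc300; little→ 00 c3

0xa0 0x65 0xfe 0xdf 0x00 0xc3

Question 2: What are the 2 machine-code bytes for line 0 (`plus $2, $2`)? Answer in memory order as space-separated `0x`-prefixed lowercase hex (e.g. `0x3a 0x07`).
0x40 0x1a

0. plus fields op=0x3:5|rd=2:3|rs=2:3|pad=0:5 → word 1a40h → 40 1a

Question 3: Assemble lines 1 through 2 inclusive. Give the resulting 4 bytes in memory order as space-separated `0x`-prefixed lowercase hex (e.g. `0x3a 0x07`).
L1: or op=0xc:5|rd=7:3|rs=6:3|pad=0:5 ⇒ 0x67c0 ⇒ little c0 67
L2: not op=0x15:5|rd=1:3|pad=0:8 ⇒ 0xa900 ⇒ little 00 a9

0xc0 0x67 0x00 0xa9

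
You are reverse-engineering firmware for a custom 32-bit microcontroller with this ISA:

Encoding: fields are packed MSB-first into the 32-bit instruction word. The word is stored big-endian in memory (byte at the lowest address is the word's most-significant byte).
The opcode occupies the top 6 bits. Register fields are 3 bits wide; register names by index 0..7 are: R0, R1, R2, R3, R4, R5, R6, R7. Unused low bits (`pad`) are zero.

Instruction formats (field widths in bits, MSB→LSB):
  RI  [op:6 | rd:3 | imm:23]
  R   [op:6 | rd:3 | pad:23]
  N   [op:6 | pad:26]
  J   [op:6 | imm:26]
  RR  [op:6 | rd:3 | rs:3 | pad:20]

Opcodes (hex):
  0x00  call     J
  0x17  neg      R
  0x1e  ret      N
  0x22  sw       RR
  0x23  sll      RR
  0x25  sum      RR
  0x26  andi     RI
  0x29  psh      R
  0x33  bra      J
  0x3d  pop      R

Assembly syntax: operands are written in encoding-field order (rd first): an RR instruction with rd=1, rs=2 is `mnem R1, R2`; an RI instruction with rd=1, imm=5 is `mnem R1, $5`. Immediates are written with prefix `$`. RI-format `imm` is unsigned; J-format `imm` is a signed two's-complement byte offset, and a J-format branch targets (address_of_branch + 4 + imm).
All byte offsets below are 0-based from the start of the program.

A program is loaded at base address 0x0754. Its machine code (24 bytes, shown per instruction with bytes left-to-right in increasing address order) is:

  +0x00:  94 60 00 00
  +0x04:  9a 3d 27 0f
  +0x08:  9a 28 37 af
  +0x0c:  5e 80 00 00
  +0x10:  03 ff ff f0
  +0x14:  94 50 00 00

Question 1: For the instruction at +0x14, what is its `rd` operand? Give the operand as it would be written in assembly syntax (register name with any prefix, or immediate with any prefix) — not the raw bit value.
@+14  big-endian(94 50 00 00) = 0x94500000
  top 6b → 0x25 → sum [RR]
  [25:23] rd=0 = R0
  [22:20] rs=5 = R5

R0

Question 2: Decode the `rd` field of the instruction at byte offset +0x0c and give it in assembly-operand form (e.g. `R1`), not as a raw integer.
R5

+0x0c: 5e 80 00 00 ⇒ word 0x5e800000 (big)
  op=0x5e800000>>26=0x17 ⇒ neg (R)
  rd: (w>>23)&0x7=0x5 → R5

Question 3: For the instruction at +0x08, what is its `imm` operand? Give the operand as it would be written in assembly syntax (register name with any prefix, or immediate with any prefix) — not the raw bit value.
$2635695

+0x08: 9a 28 37 af ⇒ word 0x9a2837af (big)
  op=0x9a2837af>>26=0x26 ⇒ andi (RI)
  [25:23] rd=4 = R4
  [22:0] imm=2635695 = $2635695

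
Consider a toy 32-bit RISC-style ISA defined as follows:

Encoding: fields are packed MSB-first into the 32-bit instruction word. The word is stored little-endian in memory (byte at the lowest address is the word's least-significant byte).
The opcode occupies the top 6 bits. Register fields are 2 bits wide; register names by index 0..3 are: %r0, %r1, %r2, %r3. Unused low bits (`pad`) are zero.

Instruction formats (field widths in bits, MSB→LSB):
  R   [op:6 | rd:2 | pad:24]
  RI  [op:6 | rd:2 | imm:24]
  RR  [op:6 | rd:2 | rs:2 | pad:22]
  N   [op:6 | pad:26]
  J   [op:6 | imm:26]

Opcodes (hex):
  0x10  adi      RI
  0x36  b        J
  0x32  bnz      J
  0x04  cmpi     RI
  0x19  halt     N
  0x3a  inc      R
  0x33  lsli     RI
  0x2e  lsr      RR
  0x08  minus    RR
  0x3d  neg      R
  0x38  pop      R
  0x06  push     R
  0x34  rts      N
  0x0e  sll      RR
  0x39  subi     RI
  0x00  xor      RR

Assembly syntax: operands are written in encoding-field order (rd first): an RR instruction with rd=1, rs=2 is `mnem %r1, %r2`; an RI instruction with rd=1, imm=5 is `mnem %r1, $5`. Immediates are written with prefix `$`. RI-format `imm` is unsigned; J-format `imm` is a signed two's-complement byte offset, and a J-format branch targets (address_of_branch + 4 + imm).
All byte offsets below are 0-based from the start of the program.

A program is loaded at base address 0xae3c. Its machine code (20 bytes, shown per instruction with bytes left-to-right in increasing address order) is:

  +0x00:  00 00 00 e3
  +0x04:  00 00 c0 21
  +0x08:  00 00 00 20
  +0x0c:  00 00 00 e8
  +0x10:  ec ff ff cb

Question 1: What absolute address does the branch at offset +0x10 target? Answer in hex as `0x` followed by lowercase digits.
0xae3c

off 0x10: read ec ff ff cb as little → 0xcbffffec
  opcode bits[31:26]=0x32: bnz/J
  imm@[25:0]=0x3ffffec (s26→-20) ⇒ $-20
  target = base 0xae3c + off 0x10 + 4 + imm -20 = 0xae3c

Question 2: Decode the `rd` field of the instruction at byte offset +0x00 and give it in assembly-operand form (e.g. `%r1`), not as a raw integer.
off 0x00: read 00 00 00 e3 as little → 0xe3000000
  op=0xe3000000>>26=0x38 ⇒ pop (R)
  [25:24] rd=3 = %r3

%r3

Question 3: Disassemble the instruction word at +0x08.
[08] 00 00 00 20 → 0x20000000
  op=0x20000000>>26=0x8 ⇒ minus (RR)
  rd: (w>>24)&0x3=0x0 → %r0
  rs: (w>>22)&0x3=0x0 → %r0

minus %r0, %r0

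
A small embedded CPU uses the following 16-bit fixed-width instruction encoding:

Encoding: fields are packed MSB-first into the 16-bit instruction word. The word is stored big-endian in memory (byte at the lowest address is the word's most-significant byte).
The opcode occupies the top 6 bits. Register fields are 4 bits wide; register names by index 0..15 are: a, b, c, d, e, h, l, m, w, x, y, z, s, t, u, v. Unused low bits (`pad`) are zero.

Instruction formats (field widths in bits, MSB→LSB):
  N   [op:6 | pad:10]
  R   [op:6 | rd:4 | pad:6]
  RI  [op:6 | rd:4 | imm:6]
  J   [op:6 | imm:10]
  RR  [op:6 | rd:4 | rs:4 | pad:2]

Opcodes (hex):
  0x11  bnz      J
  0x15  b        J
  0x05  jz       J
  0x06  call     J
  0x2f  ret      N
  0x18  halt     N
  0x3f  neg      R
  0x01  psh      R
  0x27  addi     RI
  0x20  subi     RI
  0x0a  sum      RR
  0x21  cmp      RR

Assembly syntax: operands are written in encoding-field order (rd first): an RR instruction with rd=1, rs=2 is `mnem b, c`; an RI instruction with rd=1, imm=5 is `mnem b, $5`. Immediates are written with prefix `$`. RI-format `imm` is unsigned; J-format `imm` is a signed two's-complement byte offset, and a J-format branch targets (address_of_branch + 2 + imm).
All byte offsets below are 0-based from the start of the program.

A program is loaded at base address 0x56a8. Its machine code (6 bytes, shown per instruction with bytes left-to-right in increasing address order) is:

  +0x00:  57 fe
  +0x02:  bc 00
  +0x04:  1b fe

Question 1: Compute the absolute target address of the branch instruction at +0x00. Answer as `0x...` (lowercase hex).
@+00  big-endian(57 fe) = 0x57fe
  top 6b → 0x15 → b [J]
  imm: (w>>0)&0x3ff=0x3fe (s10→-2) → $-2
  target = base 0x56a8 + off 0x00 + 2 + imm -2 = 0x56a8

0x56a8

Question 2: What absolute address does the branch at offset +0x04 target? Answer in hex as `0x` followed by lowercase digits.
@+04  big-endian(1b fe) = 0x1bfe
  top 6b → 0x6 → call [J]
  imm@[9:0]=0x3fe (s10→-2) ⇒ $-2
  target = base 0x56a8 + off 0x04 + 2 + imm -2 = 0x56ac

0x56ac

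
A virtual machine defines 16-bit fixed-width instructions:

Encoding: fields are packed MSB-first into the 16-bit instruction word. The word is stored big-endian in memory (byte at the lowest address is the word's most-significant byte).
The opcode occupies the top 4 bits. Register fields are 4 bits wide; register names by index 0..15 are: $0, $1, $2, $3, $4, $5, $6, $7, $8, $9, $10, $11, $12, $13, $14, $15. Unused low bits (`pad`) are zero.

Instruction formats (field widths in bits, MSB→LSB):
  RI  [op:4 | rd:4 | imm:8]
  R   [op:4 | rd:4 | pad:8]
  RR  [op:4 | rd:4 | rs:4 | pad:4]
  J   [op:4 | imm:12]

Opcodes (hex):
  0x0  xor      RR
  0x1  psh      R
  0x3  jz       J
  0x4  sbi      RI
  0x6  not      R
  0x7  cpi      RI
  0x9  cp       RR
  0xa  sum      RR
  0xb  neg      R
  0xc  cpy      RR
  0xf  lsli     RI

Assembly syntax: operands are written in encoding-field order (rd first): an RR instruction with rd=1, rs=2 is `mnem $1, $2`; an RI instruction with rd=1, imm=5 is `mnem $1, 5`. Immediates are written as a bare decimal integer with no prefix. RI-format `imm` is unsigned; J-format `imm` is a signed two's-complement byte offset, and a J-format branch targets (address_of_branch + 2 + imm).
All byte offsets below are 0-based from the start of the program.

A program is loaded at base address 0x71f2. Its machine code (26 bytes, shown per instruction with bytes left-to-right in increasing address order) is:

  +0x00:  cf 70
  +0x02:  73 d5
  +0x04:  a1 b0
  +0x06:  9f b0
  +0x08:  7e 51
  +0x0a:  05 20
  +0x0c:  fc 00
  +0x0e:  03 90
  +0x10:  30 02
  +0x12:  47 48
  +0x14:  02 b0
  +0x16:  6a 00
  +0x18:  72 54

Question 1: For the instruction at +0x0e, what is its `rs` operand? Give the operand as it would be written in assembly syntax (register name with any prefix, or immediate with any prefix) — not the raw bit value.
$9

+0x0e: 03 90 ⇒ word 0x0390 (big)
  top 4b → 0x0 → xor [RR]
  [11:8] rd=3 = $3
  [7:4] rs=9 = $9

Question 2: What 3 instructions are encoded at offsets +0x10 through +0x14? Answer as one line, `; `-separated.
jz 2; sbi $7, 72; xor $2, $11

+0x10: 30 02 ⇒ word 0x3002 (big)
  op=0x3002>>12=0x3 ⇒ jz (J)
  imm: (w>>0)&0xfff=0x2 → 2
+0x12: 47 48 ⇒ word 0x4748 (big)
  op=0x4748>>12=0x4 ⇒ sbi (RI)
  rd: (w>>8)&0xf=0x7 → $7
  imm: (w>>0)&0xff=0x48 → 72
+0x14: 02 b0 ⇒ word 0x02b0 (big)
  op=0x02b0>>12=0x0 ⇒ xor (RR)
  rd: (w>>8)&0xf=0x2 → $2
  rs: (w>>4)&0xf=0xb → $11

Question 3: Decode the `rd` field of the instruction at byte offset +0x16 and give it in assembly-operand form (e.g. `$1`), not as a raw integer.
off 0x16: read 6a 00 as big → 0x6a00
  top 4b → 0x6 → not [R]
  [11:8] rd=10 = $10

$10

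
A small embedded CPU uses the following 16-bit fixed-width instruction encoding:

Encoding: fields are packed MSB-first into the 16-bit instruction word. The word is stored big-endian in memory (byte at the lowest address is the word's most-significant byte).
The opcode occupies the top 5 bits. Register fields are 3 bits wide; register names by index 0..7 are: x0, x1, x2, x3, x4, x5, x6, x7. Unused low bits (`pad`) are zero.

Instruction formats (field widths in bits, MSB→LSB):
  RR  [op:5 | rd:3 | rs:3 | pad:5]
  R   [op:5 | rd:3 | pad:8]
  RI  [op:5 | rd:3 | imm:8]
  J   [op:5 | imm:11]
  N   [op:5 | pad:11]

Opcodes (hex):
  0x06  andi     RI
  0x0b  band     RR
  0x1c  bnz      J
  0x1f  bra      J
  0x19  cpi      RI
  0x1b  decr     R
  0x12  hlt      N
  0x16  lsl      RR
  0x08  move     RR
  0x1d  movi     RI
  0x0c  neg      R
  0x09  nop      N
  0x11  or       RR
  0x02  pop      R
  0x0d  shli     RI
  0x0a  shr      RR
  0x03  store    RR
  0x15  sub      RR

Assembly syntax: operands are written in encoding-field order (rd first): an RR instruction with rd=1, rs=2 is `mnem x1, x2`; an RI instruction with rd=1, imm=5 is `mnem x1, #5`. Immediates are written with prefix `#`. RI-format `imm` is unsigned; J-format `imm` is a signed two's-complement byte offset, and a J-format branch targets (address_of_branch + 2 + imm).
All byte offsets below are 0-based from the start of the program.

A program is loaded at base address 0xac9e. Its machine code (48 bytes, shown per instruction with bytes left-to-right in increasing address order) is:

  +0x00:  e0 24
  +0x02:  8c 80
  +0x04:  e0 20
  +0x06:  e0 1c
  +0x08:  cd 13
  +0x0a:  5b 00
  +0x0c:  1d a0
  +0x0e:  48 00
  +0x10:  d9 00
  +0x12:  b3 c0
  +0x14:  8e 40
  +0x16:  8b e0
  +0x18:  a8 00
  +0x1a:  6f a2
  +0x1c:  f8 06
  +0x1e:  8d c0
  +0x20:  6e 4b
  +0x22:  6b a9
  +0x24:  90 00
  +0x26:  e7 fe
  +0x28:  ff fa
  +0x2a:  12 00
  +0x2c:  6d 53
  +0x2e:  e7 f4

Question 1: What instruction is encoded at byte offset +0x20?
shli x6, #75

@+20  big-endian(6e 4b) = 0x6e4b
  op=0x6e4b>>11=0xd ⇒ shli (RI)
  [10:8] rd=6 = x6
  [7:0] imm=75 = #75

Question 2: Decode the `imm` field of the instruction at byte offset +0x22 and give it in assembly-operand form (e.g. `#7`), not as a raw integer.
#169

+0x22: 6b a9 ⇒ word 0x6ba9 (big)
  opcode bits[15:11]=0xd: shli/RI
  rd@[10:8]=0x3 ⇒ x3
  imm@[7:0]=0xa9 ⇒ #169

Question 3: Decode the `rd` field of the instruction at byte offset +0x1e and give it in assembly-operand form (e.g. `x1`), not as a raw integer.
x5

[1e] 8d c0 → 0x8dc0
  opcode bits[15:11]=0x11: or/RR
  rd@[10:8]=0x5 ⇒ x5
  rs@[7:5]=0x6 ⇒ x6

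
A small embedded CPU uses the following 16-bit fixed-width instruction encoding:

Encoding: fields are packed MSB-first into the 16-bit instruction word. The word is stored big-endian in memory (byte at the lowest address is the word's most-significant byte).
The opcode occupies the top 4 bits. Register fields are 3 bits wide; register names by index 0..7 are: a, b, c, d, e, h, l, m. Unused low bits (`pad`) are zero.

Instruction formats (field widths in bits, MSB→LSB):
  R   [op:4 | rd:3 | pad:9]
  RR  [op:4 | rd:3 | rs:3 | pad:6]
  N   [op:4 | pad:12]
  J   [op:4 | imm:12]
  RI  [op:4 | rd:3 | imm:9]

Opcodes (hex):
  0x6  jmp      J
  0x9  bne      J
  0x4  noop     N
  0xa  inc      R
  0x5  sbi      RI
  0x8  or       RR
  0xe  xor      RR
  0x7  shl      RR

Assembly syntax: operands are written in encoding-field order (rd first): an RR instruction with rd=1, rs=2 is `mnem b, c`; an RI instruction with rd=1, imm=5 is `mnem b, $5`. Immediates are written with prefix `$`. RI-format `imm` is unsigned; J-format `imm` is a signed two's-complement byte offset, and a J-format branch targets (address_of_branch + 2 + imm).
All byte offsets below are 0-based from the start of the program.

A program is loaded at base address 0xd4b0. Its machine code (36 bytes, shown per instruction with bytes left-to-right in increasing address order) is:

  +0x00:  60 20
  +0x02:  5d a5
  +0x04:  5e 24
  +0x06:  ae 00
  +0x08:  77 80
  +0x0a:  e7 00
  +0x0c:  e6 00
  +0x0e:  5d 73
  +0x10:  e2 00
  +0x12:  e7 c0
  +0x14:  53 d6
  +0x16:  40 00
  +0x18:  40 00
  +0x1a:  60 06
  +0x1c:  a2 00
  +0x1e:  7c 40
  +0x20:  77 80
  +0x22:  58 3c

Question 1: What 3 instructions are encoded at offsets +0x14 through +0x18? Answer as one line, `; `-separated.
sbi b, $470; noop; noop

+0x14: 53 d6 ⇒ word 0x53d6 (big)
  op=0x53d6>>12=0x5 ⇒ sbi (RI)
  [11:9] rd=1 = b
  [8:0] imm=470 = $470
+0x16: 40 00 ⇒ word 0x4000 (big)
  op=0x4000>>12=0x4 ⇒ noop (N)
+0x18: 40 00 ⇒ word 0x4000 (big)
  op=0x4000>>12=0x4 ⇒ noop (N)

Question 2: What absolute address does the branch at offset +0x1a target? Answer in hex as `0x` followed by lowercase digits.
[1a] 60 06 → 0x6006
  op=0x6006>>12=0x6 ⇒ jmp (J)
  imm@[11:0]=0x6 ⇒ $6
  target = base 0xd4b0 + off 0x1a + 2 + imm 6 = 0xd4d2

0xd4d2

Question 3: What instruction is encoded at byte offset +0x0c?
[0c] e6 00 → 0xe600
  top 4b → 0xe → xor [RR]
  rd: (w>>9)&0x7=0x3 → d
  rs: (w>>6)&0x7=0x0 → a

xor d, a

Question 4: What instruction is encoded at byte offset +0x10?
@+10  big-endian(e2 00) = 0xe200
  op=0xe200>>12=0xe ⇒ xor (RR)
  rd@[11:9]=0x1 ⇒ b
  rs@[8:6]=0x0 ⇒ a

xor b, a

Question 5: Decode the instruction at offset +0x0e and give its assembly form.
@+0e  big-endian(5d 73) = 0x5d73
  opcode bits[15:12]=0x5: sbi/RI
  [11:9] rd=6 = l
  [8:0] imm=371 = $371

sbi l, $371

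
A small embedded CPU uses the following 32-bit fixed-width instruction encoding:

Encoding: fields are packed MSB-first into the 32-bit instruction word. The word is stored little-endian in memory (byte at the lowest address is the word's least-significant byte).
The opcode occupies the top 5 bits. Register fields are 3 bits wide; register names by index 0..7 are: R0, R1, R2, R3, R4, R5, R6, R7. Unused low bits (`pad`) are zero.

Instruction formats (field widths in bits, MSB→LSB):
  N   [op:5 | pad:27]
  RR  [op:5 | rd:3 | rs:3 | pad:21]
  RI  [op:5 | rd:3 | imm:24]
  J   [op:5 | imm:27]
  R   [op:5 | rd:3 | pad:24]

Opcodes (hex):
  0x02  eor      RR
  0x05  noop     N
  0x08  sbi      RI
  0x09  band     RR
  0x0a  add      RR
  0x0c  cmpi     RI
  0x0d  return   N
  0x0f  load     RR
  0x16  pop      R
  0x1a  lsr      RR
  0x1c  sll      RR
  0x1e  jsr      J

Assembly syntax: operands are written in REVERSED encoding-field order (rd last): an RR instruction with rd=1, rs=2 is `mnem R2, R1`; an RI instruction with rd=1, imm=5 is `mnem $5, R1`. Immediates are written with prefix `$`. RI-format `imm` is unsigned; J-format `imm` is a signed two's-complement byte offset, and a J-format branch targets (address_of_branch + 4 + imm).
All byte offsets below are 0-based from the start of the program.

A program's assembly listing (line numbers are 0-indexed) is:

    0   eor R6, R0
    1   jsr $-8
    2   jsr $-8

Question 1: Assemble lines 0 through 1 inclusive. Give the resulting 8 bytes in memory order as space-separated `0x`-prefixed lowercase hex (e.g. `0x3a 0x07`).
0x00 0x00 0xc0 0x10 0xf8 0xff 0xff 0xf7

line 0 (eor): pack op=0x2:5|rd=0:3|rs=6:3|pad=0:21 = 0x10c00000; little→ 00 00 c0 10
line 1 (jsr): pack op=0x1e:5|imm=-8:27 = 0xf7fffff8; little→ f8 ff ff f7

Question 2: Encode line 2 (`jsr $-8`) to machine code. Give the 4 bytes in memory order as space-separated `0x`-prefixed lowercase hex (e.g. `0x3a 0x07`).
2. jsr fields op=0x1e:5|imm=-8:27 → word f7fffff8h → f8 ff ff f7

0xf8 0xff 0xff 0xf7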